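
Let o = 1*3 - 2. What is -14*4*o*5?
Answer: -280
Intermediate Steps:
o = 1 (o = 3 - 2 = 1)
-14*4*o*5 = -14*4*1*5 = -56*5 = -14*20 = -280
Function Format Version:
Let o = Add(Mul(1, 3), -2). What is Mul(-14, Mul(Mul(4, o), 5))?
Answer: -280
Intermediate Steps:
o = 1 (o = Add(3, -2) = 1)
Mul(-14, Mul(Mul(4, o), 5)) = Mul(-14, Mul(Mul(4, 1), 5)) = Mul(-14, Mul(4, 5)) = Mul(-14, 20) = -280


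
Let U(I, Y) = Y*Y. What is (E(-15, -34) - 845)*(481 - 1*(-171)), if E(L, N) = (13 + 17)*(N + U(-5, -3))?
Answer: -1039940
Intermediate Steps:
U(I, Y) = Y²
E(L, N) = 270 + 30*N (E(L, N) = (13 + 17)*(N + (-3)²) = 30*(N + 9) = 30*(9 + N) = 270 + 30*N)
(E(-15, -34) - 845)*(481 - 1*(-171)) = ((270 + 30*(-34)) - 845)*(481 - 1*(-171)) = ((270 - 1020) - 845)*(481 + 171) = (-750 - 845)*652 = -1595*652 = -1039940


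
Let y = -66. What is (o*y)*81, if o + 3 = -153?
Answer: 833976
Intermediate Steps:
o = -156 (o = -3 - 153 = -156)
(o*y)*81 = -156*(-66)*81 = 10296*81 = 833976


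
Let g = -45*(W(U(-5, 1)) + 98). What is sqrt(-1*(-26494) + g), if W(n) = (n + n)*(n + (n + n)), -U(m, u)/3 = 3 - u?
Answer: 2*sqrt(3091) ≈ 111.19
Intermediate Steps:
U(m, u) = -9 + 3*u (U(m, u) = -3*(3 - u) = -9 + 3*u)
W(n) = 6*n**2 (W(n) = (2*n)*(n + 2*n) = (2*n)*(3*n) = 6*n**2)
g = -14130 (g = -45*(6*(-9 + 3*1)**2 + 98) = -45*(6*(-9 + 3)**2 + 98) = -45*(6*(-6)**2 + 98) = -45*(6*36 + 98) = -45*(216 + 98) = -45*314 = -14130)
sqrt(-1*(-26494) + g) = sqrt(-1*(-26494) - 14130) = sqrt(26494 - 14130) = sqrt(12364) = 2*sqrt(3091)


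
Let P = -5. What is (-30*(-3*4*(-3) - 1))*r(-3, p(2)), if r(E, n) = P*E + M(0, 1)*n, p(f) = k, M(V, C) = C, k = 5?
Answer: -21000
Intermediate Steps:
p(f) = 5
r(E, n) = n - 5*E (r(E, n) = -5*E + 1*n = -5*E + n = n - 5*E)
(-30*(-3*4*(-3) - 1))*r(-3, p(2)) = (-30*(-3*4*(-3) - 1))*(5 - 5*(-3)) = (-30*(-12*(-3) - 1))*(5 + 15) = -30*(36 - 1)*20 = -30*35*20 = -1050*20 = -21000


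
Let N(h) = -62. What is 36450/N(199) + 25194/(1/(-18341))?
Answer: -14324595999/31 ≈ -4.6208e+8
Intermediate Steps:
36450/N(199) + 25194/(1/(-18341)) = 36450/(-62) + 25194/(1/(-18341)) = 36450*(-1/62) + 25194/(-1/18341) = -18225/31 + 25194*(-18341) = -18225/31 - 462083154 = -14324595999/31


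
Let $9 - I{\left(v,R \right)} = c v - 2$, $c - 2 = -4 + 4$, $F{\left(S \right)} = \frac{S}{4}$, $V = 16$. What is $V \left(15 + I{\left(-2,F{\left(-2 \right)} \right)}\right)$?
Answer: $480$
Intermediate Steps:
$F{\left(S \right)} = \frac{S}{4}$ ($F{\left(S \right)} = S \frac{1}{4} = \frac{S}{4}$)
$c = 2$ ($c = 2 + \left(-4 + 4\right) = 2 + 0 = 2$)
$I{\left(v,R \right)} = 11 - 2 v$ ($I{\left(v,R \right)} = 9 - \left(2 v - 2\right) = 9 - \left(-2 + 2 v\right) = 11 - 2 v$)
$V \left(15 + I{\left(-2,F{\left(-2 \right)} \right)}\right) = 16 \left(15 + \left(11 - -4\right)\right) = 16 \left(15 + \left(11 + 4\right)\right) = 16 \left(15 + 15\right) = 16 \cdot 30 = 480$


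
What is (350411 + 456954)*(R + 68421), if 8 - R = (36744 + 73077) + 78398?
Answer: -96714253350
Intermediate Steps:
R = -188211 (R = 8 - ((36744 + 73077) + 78398) = 8 - (109821 + 78398) = 8 - 1*188219 = 8 - 188219 = -188211)
(350411 + 456954)*(R + 68421) = (350411 + 456954)*(-188211 + 68421) = 807365*(-119790) = -96714253350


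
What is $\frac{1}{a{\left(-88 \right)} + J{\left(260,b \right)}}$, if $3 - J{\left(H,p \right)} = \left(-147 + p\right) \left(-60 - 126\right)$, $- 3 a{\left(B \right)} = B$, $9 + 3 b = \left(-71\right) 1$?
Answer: $- \frac{3}{96809} \approx -3.0989 \cdot 10^{-5}$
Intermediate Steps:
$b = - \frac{80}{3}$ ($b = -3 + \frac{\left(-71\right) 1}{3} = -3 + \frac{1}{3} \left(-71\right) = -3 - \frac{71}{3} = - \frac{80}{3} \approx -26.667$)
$a{\left(B \right)} = - \frac{B}{3}$
$J{\left(H,p \right)} = -27339 + 186 p$ ($J{\left(H,p \right)} = 3 - \left(-147 + p\right) \left(-60 - 126\right) = 3 - \left(-147 + p\right) \left(-186\right) = 3 - \left(27342 - 186 p\right) = 3 + \left(-27342 + 186 p\right) = -27339 + 186 p$)
$\frac{1}{a{\left(-88 \right)} + J{\left(260,b \right)}} = \frac{1}{\left(- \frac{1}{3}\right) \left(-88\right) + \left(-27339 + 186 \left(- \frac{80}{3}\right)\right)} = \frac{1}{\frac{88}{3} - 32299} = \frac{1}{- \frac{96809}{3}} = - \frac{3}{96809}$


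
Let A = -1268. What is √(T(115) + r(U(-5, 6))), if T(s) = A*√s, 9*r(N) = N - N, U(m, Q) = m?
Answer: 2*I*115^(¼)*√317 ≈ 116.61*I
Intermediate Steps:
r(N) = 0 (r(N) = (N - N)/9 = (⅑)*0 = 0)
T(s) = -1268*√s
√(T(115) + r(U(-5, 6))) = √(-1268*√115 + 0) = √(-1268*√115) = 2*I*115^(¼)*√317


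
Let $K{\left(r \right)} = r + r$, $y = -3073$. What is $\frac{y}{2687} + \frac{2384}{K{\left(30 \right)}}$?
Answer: $\frac{1555357}{40305} \approx 38.59$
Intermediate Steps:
$K{\left(r \right)} = 2 r$
$\frac{y}{2687} + \frac{2384}{K{\left(30 \right)}} = - \frac{3073}{2687} + \frac{2384}{2 \cdot 30} = \left(-3073\right) \frac{1}{2687} + \frac{2384}{60} = - \frac{3073}{2687} + 2384 \cdot \frac{1}{60} = - \frac{3073}{2687} + \frac{596}{15} = \frac{1555357}{40305}$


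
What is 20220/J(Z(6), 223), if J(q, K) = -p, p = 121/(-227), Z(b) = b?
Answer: 4589940/121 ≈ 37933.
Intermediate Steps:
p = -121/227 (p = 121*(-1/227) = -121/227 ≈ -0.53304)
J(q, K) = 121/227 (J(q, K) = -1*(-121/227) = 121/227)
20220/J(Z(6), 223) = 20220/(121/227) = 20220*(227/121) = 4589940/121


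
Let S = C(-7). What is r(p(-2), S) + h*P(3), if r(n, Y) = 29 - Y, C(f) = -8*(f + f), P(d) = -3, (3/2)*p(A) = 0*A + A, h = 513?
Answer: -1622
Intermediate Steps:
p(A) = 2*A/3 (p(A) = 2*(0*A + A)/3 = 2*(0 + A)/3 = 2*A/3)
C(f) = -16*f
S = 112 (S = -16*(-7) = 112)
r(p(-2), S) + h*P(3) = (29 - 1*112) + 513*(-3) = (29 - 112) - 1539 = -83 - 1539 = -1622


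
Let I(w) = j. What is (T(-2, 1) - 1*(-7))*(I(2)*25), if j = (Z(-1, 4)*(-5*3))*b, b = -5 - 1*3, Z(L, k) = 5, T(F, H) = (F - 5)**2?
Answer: 840000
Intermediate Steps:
T(F, H) = (-5 + F)**2
b = -8 (b = -5 - 3 = -8)
j = 600 (j = (5*(-5*3))*(-8) = (5*(-15))*(-8) = -75*(-8) = 600)
I(w) = 600
(T(-2, 1) - 1*(-7))*(I(2)*25) = ((-5 - 2)**2 - 1*(-7))*(600*25) = ((-7)**2 + 7)*15000 = (49 + 7)*15000 = 56*15000 = 840000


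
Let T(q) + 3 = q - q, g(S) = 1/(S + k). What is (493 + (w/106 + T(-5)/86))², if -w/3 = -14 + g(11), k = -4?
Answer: 61945226739841/254498209 ≈ 2.4340e+5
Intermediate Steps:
g(S) = 1/(-4 + S) (g(S) = 1/(S - 4) = 1/(-4 + S))
T(q) = -3 (T(q) = -3 + (q - q) = -3 + 0 = -3)
w = 291/7 (w = -3*(-14 + 1/(-4 + 11)) = -3*(-14 + 1/7) = -3*(-14 + ⅐) = -3*(-97/7) = 291/7 ≈ 41.571)
(493 + (w/106 + T(-5)/86))² = (493 + ((291/7)/106 - 3/86))² = (493 + ((291/7)*(1/106) - 3*1/86))² = (493 + (291/742 - 3/86))² = (493 + 5700/15953)² = (7870529/15953)² = 61945226739841/254498209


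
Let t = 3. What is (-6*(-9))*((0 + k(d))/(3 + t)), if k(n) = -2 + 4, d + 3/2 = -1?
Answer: 18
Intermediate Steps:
d = -5/2 (d = -3/2 - 1 = -5/2 ≈ -2.5000)
k(n) = 2
(-6*(-9))*((0 + k(d))/(3 + t)) = (-6*(-9))*((0 + 2)/(3 + 3)) = 54*(2/6) = 54*(2*(⅙)) = 54*(⅓) = 18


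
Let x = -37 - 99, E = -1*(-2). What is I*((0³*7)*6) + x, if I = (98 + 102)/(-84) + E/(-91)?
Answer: -136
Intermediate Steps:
E = 2
x = -136
I = -656/273 (I = (98 + 102)/(-84) + 2/(-91) = 200*(-1/84) + 2*(-1/91) = -50/21 - 2/91 = -656/273 ≈ -2.4029)
I*((0³*7)*6) + x = -656*0³*7*6/273 - 136 = -656*0*7*6/273 - 136 = -0*6 - 136 = -656/273*0 - 136 = 0 - 136 = -136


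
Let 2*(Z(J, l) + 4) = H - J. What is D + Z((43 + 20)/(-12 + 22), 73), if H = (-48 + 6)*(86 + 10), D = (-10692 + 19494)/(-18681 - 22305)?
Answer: -30714677/15180 ≈ -2023.4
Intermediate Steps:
D = -163/759 (D = 8802/(-40986) = 8802*(-1/40986) = -163/759 ≈ -0.21476)
H = -4032 (H = -42*96 = -4032)
Z(J, l) = -2020 - J/2 (Z(J, l) = -4 + (-4032 - J)/2 = -4 + (-2016 - J/2) = -2020 - J/2)
D + Z((43 + 20)/(-12 + 22), 73) = -163/759 + (-2020 - (43 + 20)/(2*(-12 + 22))) = -163/759 + (-2020 - 63/(2*10)) = -163/759 + (-2020 - ½*63/10) = -163/759 + (-2020 - 63/20) = -163/759 - 40463/20 = -30714677/15180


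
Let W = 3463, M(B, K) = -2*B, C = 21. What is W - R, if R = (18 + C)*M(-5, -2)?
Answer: 3073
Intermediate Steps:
R = 390 (R = (18 + 21)*(-2*(-5)) = 39*10 = 390)
W - R = 3463 - 1*390 = 3463 - 390 = 3073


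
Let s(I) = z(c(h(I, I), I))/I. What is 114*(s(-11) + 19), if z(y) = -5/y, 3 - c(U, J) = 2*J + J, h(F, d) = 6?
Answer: 143051/66 ≈ 2167.4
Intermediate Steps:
c(U, J) = 3 - 3*J (c(U, J) = 3 - (2*J + J) = 3 - 3*J)
s(I) = -5/(I*(3 - 3*I)) (s(I) = (-5/(3 - 3*I))/I = -5/(I*(3 - 3*I)))
114*(s(-11) + 19) = 114*((5/3)/(-11*(-1 - 11)) + 19) = 114*((5/3)*(-1/11)/(-12) + 19) = 114*((5/3)*(-1/11)*(-1/12) + 19) = 114*(5/396 + 19) = 114*(7529/396) = 143051/66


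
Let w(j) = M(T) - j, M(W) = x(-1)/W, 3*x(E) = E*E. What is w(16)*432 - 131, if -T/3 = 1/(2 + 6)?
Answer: -7427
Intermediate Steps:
x(E) = E²/3 (x(E) = (E*E)/3 = E²/3)
T = -3/8 (T = -3/(2 + 6) = -3/8 ≈ -0.37500)
M(W) = 1/(3*W) (M(W) = ((⅓)*(-1)²)/W = ((⅓)*1)/W = 1/(3*W))
w(j) = -8/9 - j (w(j) = 1/(3*(-3/8)) - j = (⅓)*(-8/3) - j = -8/9 - j)
w(16)*432 - 131 = (-8/9 - 1*16)*432 - 131 = (-8/9 - 16)*432 - 131 = -152/9*432 - 131 = -7296 - 131 = -7427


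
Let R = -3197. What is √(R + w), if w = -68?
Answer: I*√3265 ≈ 57.14*I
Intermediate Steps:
√(R + w) = √(-3197 - 68) = √(-3265) = I*√3265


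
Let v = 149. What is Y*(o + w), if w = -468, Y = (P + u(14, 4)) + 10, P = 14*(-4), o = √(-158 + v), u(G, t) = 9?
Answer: 17316 - 111*I ≈ 17316.0 - 111.0*I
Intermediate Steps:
o = 3*I (o = √(-158 + 149) = √(-9) = 3*I ≈ 3.0*I)
P = -56
Y = -37 (Y = (-56 + 9) + 10 = -47 + 10 = -37)
Y*(o + w) = -37*(3*I - 468) = -37*(-468 + 3*I) = 17316 - 111*I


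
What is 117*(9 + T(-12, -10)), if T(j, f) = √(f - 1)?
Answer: 1053 + 117*I*√11 ≈ 1053.0 + 388.04*I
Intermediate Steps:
T(j, f) = √(-1 + f)
117*(9 + T(-12, -10)) = 117*(9 + √(-1 - 10)) = 117*(9 + √(-11)) = 117*(9 + I*√11) = 1053 + 117*I*√11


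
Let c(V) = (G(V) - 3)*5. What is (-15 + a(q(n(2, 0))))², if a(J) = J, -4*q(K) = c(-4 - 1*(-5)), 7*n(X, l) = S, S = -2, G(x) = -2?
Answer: 1225/16 ≈ 76.563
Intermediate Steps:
c(V) = -25 (c(V) = (-2 - 3)*5 = -5*5 = -25)
n(X, l) = -2/7 (n(X, l) = (⅐)*(-2) = -2/7)
q(K) = 25/4 (q(K) = -¼*(-25) = 25/4)
(-15 + a(q(n(2, 0))))² = (-15 + 25/4)² = (-35/4)² = 1225/16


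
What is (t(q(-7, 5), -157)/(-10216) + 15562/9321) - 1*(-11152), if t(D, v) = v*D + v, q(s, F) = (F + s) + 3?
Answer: 531046275629/47611668 ≈ 11154.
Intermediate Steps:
q(s, F) = 3 + F + s
t(D, v) = v + D*v (t(D, v) = D*v + v = v + D*v)
(t(q(-7, 5), -157)/(-10216) + 15562/9321) - 1*(-11152) = (-157*(1 + (3 + 5 - 7))/(-10216) + 15562/9321) - 1*(-11152) = (-157*(1 + 1)*(-1/10216) + 15562*(1/9321)) + 11152 = (-157*2*(-1/10216) + 15562/9321) + 11152 = (-314*(-1/10216) + 15562/9321) + 11152 = (157/5108 + 15562/9321) + 11152 = 80954093/47611668 + 11152 = 531046275629/47611668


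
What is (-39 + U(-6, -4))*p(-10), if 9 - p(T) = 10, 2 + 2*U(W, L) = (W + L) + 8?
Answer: 41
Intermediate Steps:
U(W, L) = 3 + L/2 + W/2 (U(W, L) = -1 + ((W + L) + 8)/2 = -1 + ((L + W) + 8)/2 = -1 + (8 + L + W)/2 = -1 + (4 + L/2 + W/2) = 3 + L/2 + W/2)
p(T) = -1 (p(T) = 9 - 1*10 = 9 - 10 = -1)
(-39 + U(-6, -4))*p(-10) = (-39 + (3 + (½)*(-4) + (½)*(-6)))*(-1) = (-39 + (3 - 2 - 3))*(-1) = (-39 - 2)*(-1) = -41*(-1) = 41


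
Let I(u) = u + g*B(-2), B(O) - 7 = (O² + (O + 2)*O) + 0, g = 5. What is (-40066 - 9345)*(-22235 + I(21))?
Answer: 1094898349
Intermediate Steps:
B(O) = 7 + O² + O*(2 + O) (B(O) = 7 + ((O² + (O + 2)*O) + 0) = 7 + ((O² + (2 + O)*O) + 0) = 7 + ((O² + O*(2 + O)) + 0) = 7 + (O² + O*(2 + O)) = 7 + O² + O*(2 + O))
I(u) = 55 + u (I(u) = u + 5*(7 + 2*(-2) + 2*(-2)²) = u + 5*(7 - 4 + 2*4) = u + 5*(7 - 4 + 8) = u + 5*11 = u + 55 = 55 + u)
(-40066 - 9345)*(-22235 + I(21)) = (-40066 - 9345)*(-22235 + (55 + 21)) = -49411*(-22235 + 76) = -49411*(-22159) = 1094898349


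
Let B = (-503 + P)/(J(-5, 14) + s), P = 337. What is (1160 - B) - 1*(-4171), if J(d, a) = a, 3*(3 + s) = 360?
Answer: 698527/131 ≈ 5332.3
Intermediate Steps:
s = 117 (s = -3 + (1/3)*360 = -3 + 120 = 117)
B = -166/131 (B = (-503 + 337)/(14 + 117) = -166/131 ≈ -1.2672)
(1160 - B) - 1*(-4171) = (1160 - 1*(-166/131)) - 1*(-4171) = (1160 + 166/131) + 4171 = 152126/131 + 4171 = 698527/131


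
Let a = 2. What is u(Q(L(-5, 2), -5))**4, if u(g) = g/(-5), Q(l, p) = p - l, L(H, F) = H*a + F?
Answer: 81/625 ≈ 0.12960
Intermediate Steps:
L(H, F) = F + 2*H (L(H, F) = H*2 + F = 2*H + F = F + 2*H)
u(g) = -g/5 (u(g) = g*(-1/5) = -g/5)
u(Q(L(-5, 2), -5))**4 = (-(-5 - (2 + 2*(-5)))/5)**4 = (-(-5 - (2 - 10))/5)**4 = (-(-5 - 1*(-8))/5)**4 = (-(-5 + 8)/5)**4 = (-1/5*3)**4 = (-3/5)**4 = 81/625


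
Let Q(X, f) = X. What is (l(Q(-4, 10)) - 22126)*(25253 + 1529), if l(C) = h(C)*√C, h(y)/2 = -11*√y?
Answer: -590221716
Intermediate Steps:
h(y) = -22*√y (h(y) = 2*(-11*√y) = -22*√y)
l(C) = -22*C (l(C) = (-22*√C)*√C = -22*C)
(l(Q(-4, 10)) - 22126)*(25253 + 1529) = (-22*(-4) - 22126)*(25253 + 1529) = (88 - 22126)*26782 = -22038*26782 = -590221716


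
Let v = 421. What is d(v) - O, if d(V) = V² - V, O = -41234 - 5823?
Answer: 223877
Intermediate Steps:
O = -47057
d(v) - O = 421*(-1 + 421) - 1*(-47057) = 421*420 + 47057 = 176820 + 47057 = 223877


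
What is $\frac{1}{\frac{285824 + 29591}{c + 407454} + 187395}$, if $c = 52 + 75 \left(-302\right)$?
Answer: $\frac{384856}{72120405535} \approx 5.3363 \cdot 10^{-6}$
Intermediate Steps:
$c = -22598$ ($c = 52 - 22650 = -22598$)
$\frac{1}{\frac{285824 + 29591}{c + 407454} + 187395} = \frac{1}{\frac{285824 + 29591}{-22598 + 407454} + 187395} = \frac{1}{\frac{315415}{384856} + 187395} = \frac{1}{\frac{72120405535}{384856}} = \frac{384856}{72120405535}$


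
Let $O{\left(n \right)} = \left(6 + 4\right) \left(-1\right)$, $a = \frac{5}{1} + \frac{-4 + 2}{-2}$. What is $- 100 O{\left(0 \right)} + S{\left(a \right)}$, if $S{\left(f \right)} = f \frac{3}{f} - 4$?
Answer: $999$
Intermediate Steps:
$a = 6$ ($a = 5 \cdot 1 - -1 = 5 + 1 = 6$)
$O{\left(n \right)} = -10$ ($O{\left(n \right)} = 10 \left(-1\right) = -10$)
$S{\left(f \right)} = -1$ ($S{\left(f \right)} = 3 - 4 = -1$)
$- 100 O{\left(0 \right)} + S{\left(a \right)} = \left(-100\right) \left(-10\right) - 1 = 1000 - 1 = 999$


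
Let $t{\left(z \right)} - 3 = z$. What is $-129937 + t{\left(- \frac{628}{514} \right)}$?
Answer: $- \frac{33393352}{257} \approx -1.2994 \cdot 10^{5}$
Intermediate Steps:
$t{\left(z \right)} = 3 + z$
$-129937 + t{\left(- \frac{628}{514} \right)} = -129937 + \left(3 - \frac{628}{514}\right) = -129937 + \left(3 - \frac{314}{257}\right) = -129937 + \frac{457}{257} = - \frac{33393352}{257}$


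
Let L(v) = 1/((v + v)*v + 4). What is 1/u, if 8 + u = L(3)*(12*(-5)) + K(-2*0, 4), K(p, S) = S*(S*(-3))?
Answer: -11/646 ≈ -0.017028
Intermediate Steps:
L(v) = 1/(4 + 2*v**2) (L(v) = 1/((2*v)*v + 4) = 1/(2*v**2 + 4) = 1/(4 + 2*v**2))
K(p, S) = -3*S**2 (K(p, S) = S*(-3*S) = -3*S**2)
u = -646/11 (u = -8 + ((1/(2*(2 + 3**2)))*(12*(-5)) - 3*4**2) = -8 + ((1/(2*(2 + 9)))*(-60) - 3*16) = -8 + (((1/2)/11)*(-60) - 48) = -8 + (((1/2)*(1/11))*(-60) - 48) = -8 + ((1/22)*(-60) - 48) = -8 + (-30/11 - 48) = -8 - 558/11 = -646/11 ≈ -58.727)
1/u = 1/(-646/11) = -11/646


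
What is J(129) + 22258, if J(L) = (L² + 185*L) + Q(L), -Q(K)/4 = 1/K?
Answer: 8096552/129 ≈ 62764.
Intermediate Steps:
Q(K) = -4/K
J(L) = L² - 4/L + 185*L (J(L) = (L² + 185*L) - 4/L = L² - 4/L + 185*L)
J(129) + 22258 = (-4 + 129²*(185 + 129))/129 + 22258 = (-4 + 16641*314)/129 + 22258 = (-4 + 5225274)/129 + 22258 = (1/129)*5225270 + 22258 = 5225270/129 + 22258 = 8096552/129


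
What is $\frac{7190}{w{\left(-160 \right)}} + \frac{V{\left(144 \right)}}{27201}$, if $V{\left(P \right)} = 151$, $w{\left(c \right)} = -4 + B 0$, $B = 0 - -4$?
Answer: $- \frac{97787293}{54402} \approx -1797.5$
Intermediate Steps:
$B = 4$ ($B = 0 + 4 = 4$)
$w{\left(c \right)} = -4$ ($w{\left(c \right)} = -4 + 4 \cdot 0 = -4 + 0 = -4$)
$\frac{7190}{w{\left(-160 \right)}} + \frac{V{\left(144 \right)}}{27201} = \frac{7190}{-4} + \frac{151}{27201} = 7190 \left(- \frac{1}{4}\right) + 151 \cdot \frac{1}{27201} = - \frac{3595}{2} + \frac{151}{27201} = - \frac{97787293}{54402}$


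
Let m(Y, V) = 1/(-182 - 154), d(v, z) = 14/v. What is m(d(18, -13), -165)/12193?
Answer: -1/4096848 ≈ -2.4409e-7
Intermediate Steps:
m(Y, V) = -1/336 (m(Y, V) = 1/(-336) = -1/336)
m(d(18, -13), -165)/12193 = -1/336/12193 = -1/336*1/12193 = -1/4096848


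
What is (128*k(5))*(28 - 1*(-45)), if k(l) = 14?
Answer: 130816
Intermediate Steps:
(128*k(5))*(28 - 1*(-45)) = (128*14)*(28 - 1*(-45)) = 1792*(28 + 45) = 1792*73 = 130816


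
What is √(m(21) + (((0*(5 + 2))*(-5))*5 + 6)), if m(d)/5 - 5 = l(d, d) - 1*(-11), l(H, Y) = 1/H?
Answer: √38031/21 ≈ 9.2865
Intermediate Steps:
m(d) = 80 + 5/d (m(d) = 25 + 5*(1/d - 1*(-11)) = 25 + 5*(1/d + 11) = 25 + 5*(11 + 1/d) = 25 + (55 + 5/d) = 80 + 5/d)
√(m(21) + (((0*(5 + 2))*(-5))*5 + 6)) = √((80 + 5/21) + (((0*(5 + 2))*(-5))*5 + 6)) = √((80 + 5*(1/21)) + (((0*7)*(-5))*5 + 6)) = √((80 + 5/21) + ((0*(-5))*5 + 6)) = √(1685/21 + (0*5 + 6)) = √(1685/21 + (0 + 6)) = √(1685/21 + 6) = √(1811/21) = √38031/21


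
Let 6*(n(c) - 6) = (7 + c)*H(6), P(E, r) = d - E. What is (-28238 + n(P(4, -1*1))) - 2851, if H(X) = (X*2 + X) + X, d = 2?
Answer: -31063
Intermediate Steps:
P(E, r) = 2 - E
H(X) = 4*X (H(X) = (2*X + X) + X = 3*X + X = 4*X)
n(c) = 34 + 4*c (n(c) = 6 + ((7 + c)*(4*6))/6 = 6 + ((7 + c)*24)/6 = 6 + (168 + 24*c)/6 = 6 + (28 + 4*c) = 34 + 4*c)
(-28238 + n(P(4, -1*1))) - 2851 = (-28238 + (34 + 4*(2 - 1*4))) - 2851 = (-28238 + (34 + 4*(2 - 4))) - 2851 = (-28238 + (34 + 4*(-2))) - 2851 = (-28238 + (34 - 8)) - 2851 = (-28238 + 26) - 2851 = -28212 - 2851 = -31063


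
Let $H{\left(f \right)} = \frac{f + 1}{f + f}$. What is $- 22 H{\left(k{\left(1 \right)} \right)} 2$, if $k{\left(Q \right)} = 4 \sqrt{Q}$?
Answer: $- \frac{55}{2} \approx -27.5$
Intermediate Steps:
$H{\left(f \right)} = \frac{1 + f}{2 f}$
$- 22 H{\left(k{\left(1 \right)} \right)} 2 = - 22 \frac{1 + 4 \sqrt{1}}{2 \cdot 4 \sqrt{1}} \cdot 2 = - 22 \frac{1 + 4 \cdot 1}{2 \cdot 4 \cdot 1} \cdot 2 = - 22 \frac{1 + 4}{2 \cdot 4} \cdot 2 = - 22 \cdot \frac{1}{2} \cdot \frac{1}{4} \cdot 5 \cdot 2 = \left(-22\right) \frac{5}{8} \cdot 2 = \left(- \frac{55}{4}\right) 2 = - \frac{55}{2}$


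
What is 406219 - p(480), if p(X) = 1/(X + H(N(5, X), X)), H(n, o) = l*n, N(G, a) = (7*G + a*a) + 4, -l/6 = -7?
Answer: 3931760391041/9678918 ≈ 4.0622e+5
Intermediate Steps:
l = 42 (l = -6*(-7) = 42)
N(G, a) = 4 + a**2 + 7*G (N(G, a) = (7*G + a**2) + 4 = (a**2 + 7*G) + 4 = 4 + a**2 + 7*G)
H(n, o) = 42*n
p(X) = 1/(1638 + X + 42*X**2) (p(X) = 1/(X + 42*(4 + X**2 + 7*5)) = 1/(X + 42*(4 + X**2 + 35)) = 1/(X + 42*(39 + X**2)) = 1/(X + (1638 + 42*X**2)) = 1/(1638 + X + 42*X**2))
406219 - p(480) = 406219 - 1/(1638 + 480 + 42*480**2) = 406219 - 1/(1638 + 480 + 42*230400) = 406219 - 1/(1638 + 480 + 9676800) = 406219 - 1/9678918 = 3931760391041/9678918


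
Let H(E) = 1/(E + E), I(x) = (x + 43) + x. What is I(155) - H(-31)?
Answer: 21887/62 ≈ 353.02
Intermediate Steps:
I(x) = 43 + 2*x (I(x) = (43 + x) + x = 43 + 2*x)
H(E) = 1/(2*E)
I(155) - H(-31) = (43 + 2*155) - 1/(2*(-31)) = (43 + 310) - (-1)/(2*31) = 353 - 1*(-1/62) = 353 + 1/62 = 21887/62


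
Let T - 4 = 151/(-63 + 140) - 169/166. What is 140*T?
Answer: 631810/913 ≈ 692.02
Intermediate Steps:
T = 63181/12782 (T = 4 + (151/(-63 + 140) - 169/166) = 4 + (151/77 - 169*1/166) = 4 + (151*(1/77) - 169/166) = 4 + (151/77 - 169/166) = 4 + 12053/12782 = 63181/12782 ≈ 4.9430)
140*T = 140*(63181/12782) = 631810/913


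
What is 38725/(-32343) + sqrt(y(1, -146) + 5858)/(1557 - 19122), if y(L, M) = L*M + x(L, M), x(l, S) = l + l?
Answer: -38725/32343 - sqrt(5714)/17565 ≈ -1.2016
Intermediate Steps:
x(l, S) = 2*l
y(L, M) = 2*L + L*M (y(L, M) = L*M + 2*L = 2*L + L*M)
38725/(-32343) + sqrt(y(1, -146) + 5858)/(1557 - 19122) = 38725/(-32343) + sqrt(1*(2 - 146) + 5858)/(1557 - 19122) = 38725*(-1/32343) + sqrt(1*(-144) + 5858)/(-17565) = -38725/32343 + sqrt(-144 + 5858)*(-1/17565) = -38725/32343 + sqrt(5714)*(-1/17565) = -38725/32343 - sqrt(5714)/17565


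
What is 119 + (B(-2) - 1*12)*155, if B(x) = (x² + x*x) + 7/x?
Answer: -2087/2 ≈ -1043.5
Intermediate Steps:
B(x) = 2*x² + 7/x (B(x) = (x² + x²) + 7/x = 2*x² + 7/x)
119 + (B(-2) - 1*12)*155 = 119 + ((7 + 2*(-2)³)/(-2) - 1*12)*155 = 119 + (-(7 + 2*(-8))/2 - 12)*155 = 119 + (-(7 - 16)/2 - 12)*155 = 119 + (-½*(-9) - 12)*155 = 119 + (9/2 - 12)*155 = 119 - 15/2*155 = 119 - 2325/2 = -2087/2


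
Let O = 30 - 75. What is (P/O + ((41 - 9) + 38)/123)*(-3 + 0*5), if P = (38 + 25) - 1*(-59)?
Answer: 3952/615 ≈ 6.4260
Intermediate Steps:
P = 122 (P = 63 + 59 = 122)
O = -45
(P/O + ((41 - 9) + 38)/123)*(-3 + 0*5) = (122/(-45) + ((41 - 9) + 38)/123)*(-3 + 0*5) = (122*(-1/45) + (32 + 38)*(1/123))*(-3 + 0) = (-122/45 + 70*(1/123))*(-3) = (-122/45 + 70/123)*(-3) = -3952/1845*(-3) = 3952/615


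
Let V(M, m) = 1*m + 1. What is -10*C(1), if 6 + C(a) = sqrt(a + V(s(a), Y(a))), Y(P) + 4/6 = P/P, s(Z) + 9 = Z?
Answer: 60 - 10*sqrt(21)/3 ≈ 44.725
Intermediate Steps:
s(Z) = -9 + Z
Y(P) = 1/3 (Y(P) = -2/3 + P/P = -2/3 + 1 = 1/3)
V(M, m) = 1 + m (V(M, m) = m + 1 = 1 + m)
C(a) = -6 + sqrt(4/3 + a) (C(a) = -6 + sqrt(a + (1 + 1/3)) = -6 + sqrt(a + 4/3) = -6 + sqrt(4/3 + a))
-10*C(1) = -10*(-6 + sqrt(12 + 9*1)/3) = -10*(-6 + sqrt(12 + 9)/3) = -10*(-6 + sqrt(21)/3) = 60 - 10*sqrt(21)/3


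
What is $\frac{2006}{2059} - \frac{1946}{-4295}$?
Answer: $\frac{12622584}{8843405} \approx 1.4273$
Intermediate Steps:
$\frac{2006}{2059} - \frac{1946}{-4295} = 2006 \cdot \frac{1}{2059} - - \frac{1946}{4295} = \frac{2006}{2059} + \frac{1946}{4295} = \frac{12622584}{8843405}$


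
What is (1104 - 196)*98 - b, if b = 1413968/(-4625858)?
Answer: 205814381120/2312929 ≈ 88984.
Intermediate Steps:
b = -706984/2312929 (b = 1413968*(-1/4625858) = -706984/2312929 ≈ -0.30567)
(1104 - 196)*98 - b = (1104 - 196)*98 - 1*(-706984/2312929) = 908*98 + 706984/2312929 = 88984 + 706984/2312929 = 205814381120/2312929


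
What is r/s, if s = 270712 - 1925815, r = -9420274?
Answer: 9420274/1655103 ≈ 5.6917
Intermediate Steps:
s = -1655103
r/s = -9420274/(-1655103) = -9420274*(-1/1655103) = 9420274/1655103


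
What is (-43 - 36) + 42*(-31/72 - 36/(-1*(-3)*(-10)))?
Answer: -2801/60 ≈ -46.683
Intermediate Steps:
(-43 - 36) + 42*(-31/72 - 36/(-1*(-3)*(-10))) = -79 + 42*(-31*1/72 - 36/(3*(-10))) = -79 + 42*(-31/72 - 36/(-30)) = -79 + 42*(-31/72 - 36*(-1/30)) = -79 + 42*(-31/72 + 6/5) = -79 + 42*(277/360) = -79 + 1939/60 = -2801/60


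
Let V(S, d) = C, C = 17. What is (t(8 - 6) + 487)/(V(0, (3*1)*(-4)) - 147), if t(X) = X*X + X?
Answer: -493/130 ≈ -3.7923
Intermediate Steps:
t(X) = X + X² (t(X) = X² + X = X + X²)
V(S, d) = 17
(t(8 - 6) + 487)/(V(0, (3*1)*(-4)) - 147) = ((8 - 6)*(1 + (8 - 6)) + 487)/(17 - 147) = (2*(1 + 2) + 487)/(-130) = (2*3 + 487)*(-1/130) = (6 + 487)*(-1/130) = 493*(-1/130) = -493/130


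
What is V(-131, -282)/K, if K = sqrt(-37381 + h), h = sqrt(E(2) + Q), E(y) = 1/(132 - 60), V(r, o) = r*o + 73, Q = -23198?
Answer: 74030*sqrt(3)/sqrt(-448572 + I*sqrt(3340510)) ≈ 0.39002 - 191.45*I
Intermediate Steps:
V(r, o) = 73 + o*r (V(r, o) = o*r + 73 = 73 + o*r)
E(y) = 1/72
h = I*sqrt(3340510)/12 (h = sqrt(1/72 - 23198) = sqrt(-1670255/72) = I*sqrt(3340510)/12 ≈ 152.31*I)
K = sqrt(-37381 + I*sqrt(3340510)/12) ≈ 0.3939 + 193.34*I
V(-131, -282)/K = (73 - 282*(-131))/((sqrt(-1345716 + 3*I*sqrt(3340510))/6)) = (73 + 36942)*(6/sqrt(-1345716 + 3*I*sqrt(3340510))) = 37015*(6/sqrt(-1345716 + 3*I*sqrt(3340510))) = 222090/sqrt(-1345716 + 3*I*sqrt(3340510))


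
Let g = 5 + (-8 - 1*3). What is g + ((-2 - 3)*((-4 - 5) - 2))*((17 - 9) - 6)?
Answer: 104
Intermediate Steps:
g = -6 (g = 5 + (-8 - 3) = 5 - 11 = -6)
g + ((-2 - 3)*((-4 - 5) - 2))*((17 - 9) - 6) = -6 + ((-2 - 3)*((-4 - 5) - 2))*((17 - 9) - 6) = -6 + (-5*(-9 - 2))*(8 - 6) = -6 - 5*(-11)*2 = -6 + 55*2 = -6 + 110 = 104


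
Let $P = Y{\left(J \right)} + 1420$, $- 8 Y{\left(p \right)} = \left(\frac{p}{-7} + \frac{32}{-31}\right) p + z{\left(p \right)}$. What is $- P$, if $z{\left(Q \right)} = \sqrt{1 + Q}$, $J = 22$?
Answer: $- \frac{621263}{434} + \frac{\sqrt{23}}{8} \approx -1430.9$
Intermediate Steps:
$Y{\left(p \right)} = - \frac{\sqrt{1 + p}}{8} - \frac{p \left(- \frac{32}{31} - \frac{p}{7}\right)}{8}$ ($Y{\left(p \right)} = - \frac{\left(\frac{p}{-7} + \frac{32}{-31}\right) p + \sqrt{1 + p}}{8} = - \frac{\left(p \left(- \frac{1}{7}\right) + 32 \left(- \frac{1}{31}\right)\right) p + \sqrt{1 + p}}{8} = - \frac{\left(- \frac{p}{7} - \frac{32}{31}\right) p + \sqrt{1 + p}}{8} = - \frac{\left(- \frac{32}{31} - \frac{p}{7}\right) p + \sqrt{1 + p}}{8} = - \frac{p \left(- \frac{32}{31} - \frac{p}{7}\right) + \sqrt{1 + p}}{8} = - \frac{\sqrt{1 + p} + p \left(- \frac{32}{31} - \frac{p}{7}\right)}{8} = - \frac{\sqrt{1 + p}}{8} - \frac{p \left(- \frac{32}{31} - \frac{p}{7}\right)}{8}$)
$P = \frac{621263}{434} - \frac{\sqrt{23}}{8}$ ($P = \left(- \frac{\sqrt{1 + 22}}{8} + \frac{22^{2}}{56} + \frac{4}{31} \cdot 22\right) + 1420 = \left(- \frac{\sqrt{23}}{8} + \frac{1}{56} \cdot 484 + \frac{88}{31}\right) + 1420 = \left(- \frac{\sqrt{23}}{8} + \frac{121}{14} + \frac{88}{31}\right) + 1420 = \left(\frac{4983}{434} - \frac{\sqrt{23}}{8}\right) + 1420 = \frac{621263}{434} - \frac{\sqrt{23}}{8} \approx 1430.9$)
$- P = - (\frac{621263}{434} - \frac{\sqrt{23}}{8}) = - \frac{621263}{434} + \frac{\sqrt{23}}{8}$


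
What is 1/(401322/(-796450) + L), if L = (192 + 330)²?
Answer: 398225/108509740239 ≈ 3.6699e-6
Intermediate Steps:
L = 272484 (L = 522² = 272484)
1/(401322/(-796450) + L) = 1/(401322/(-796450) + 272484) = 1/(401322*(-1/796450) + 272484) = 1/(-200661/398225 + 272484) = 1/(108509740239/398225) = 398225/108509740239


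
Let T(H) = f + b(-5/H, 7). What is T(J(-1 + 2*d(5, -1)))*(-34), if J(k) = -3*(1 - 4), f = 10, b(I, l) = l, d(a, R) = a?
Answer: -578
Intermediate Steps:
J(k) = 9 (J(k) = -3*(-3) = 9)
T(H) = 17 (T(H) = 10 + 7 = 17)
T(J(-1 + 2*d(5, -1)))*(-34) = 17*(-34) = -578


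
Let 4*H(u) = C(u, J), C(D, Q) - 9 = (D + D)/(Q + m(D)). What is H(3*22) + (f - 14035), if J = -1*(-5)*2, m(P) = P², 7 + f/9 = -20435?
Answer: -1729029803/8732 ≈ -1.9801e+5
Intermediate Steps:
f = -183978 (f = -63 + 9*(-20435) = -63 - 183915 = -183978)
J = 10 (J = 5*2 = 10)
C(D, Q) = 9 + 2*D/(Q + D²) (C(D, Q) = 9 + (D + D)/(Q + D²) = 9 + (2*D)/(Q + D²) = 9 + 2*D/(Q + D²))
H(u) = (90 + 2*u + 9*u²)/(4*(10 + u²)) (H(u) = ((2*u + 9*10 + 9*u²)/(10 + u²))/4 = ((2*u + 90 + 9*u²)/(10 + u²))/4 = ((90 + 2*u + 9*u²)/(10 + u²))/4 = (90 + 2*u + 9*u²)/(4*(10 + u²)))
H(3*22) + (f - 14035) = (90 + 2*(3*22) + 9*(3*22)²)/(4*(10 + (3*22)²)) + (-183978 - 14035) = (90 + 2*66 + 9*66²)/(4*(10 + 66²)) - 198013 = (90 + 132 + 9*4356)/(4*(10 + 4356)) - 198013 = (¼)*(90 + 132 + 39204)/4366 - 198013 = (¼)*(1/4366)*39426 - 198013 = 19713/8732 - 198013 = -1729029803/8732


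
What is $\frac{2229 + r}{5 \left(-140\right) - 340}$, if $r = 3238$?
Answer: $- \frac{5467}{1040} \approx -5.2567$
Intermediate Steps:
$\frac{2229 + r}{5 \left(-140\right) - 340} = \frac{2229 + 3238}{5 \left(-140\right) - 340} = \frac{5467}{-700 - 340} = \frac{5467}{-1040} = 5467 \left(- \frac{1}{1040}\right) = - \frac{5467}{1040}$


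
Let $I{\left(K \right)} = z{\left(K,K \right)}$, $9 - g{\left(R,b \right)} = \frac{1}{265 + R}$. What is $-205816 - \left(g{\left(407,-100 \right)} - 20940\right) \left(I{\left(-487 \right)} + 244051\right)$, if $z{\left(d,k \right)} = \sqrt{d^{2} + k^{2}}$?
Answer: $\frac{3432593490931}{672} + \frac{6849963271 \sqrt{2}}{672} \approx 5.1224 \cdot 10^{9}$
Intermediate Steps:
$g{\left(R,b \right)} = 9 - \frac{1}{265 + R}$
$I{\left(K \right)} = \sqrt{2} \sqrt{K^{2}}$ ($I{\left(K \right)} = \sqrt{K^{2} + K^{2}} = \sqrt{2 K^{2}} = \sqrt{2} \sqrt{K^{2}}$)
$-205816 - \left(g{\left(407,-100 \right)} - 20940\right) \left(I{\left(-487 \right)} + 244051\right) = -205816 - \left(\frac{2384 + 9 \cdot 407}{265 + 407} - 20940\right) \left(\sqrt{2} \sqrt{\left(-487\right)^{2}} + 244051\right) = -205816 - \left(\frac{2384 + 3663}{672} - 20940\right) \left(\sqrt{2} \sqrt{237169} + 244051\right) = -205816 - \left(\frac{1}{672} \cdot 6047 - 20940\right) \left(\sqrt{2} \cdot 487 + 244051\right) = -205816 - \left(\frac{6047}{672} - 20940\right) \left(487 \sqrt{2} + 244051\right) = -205816 - - \frac{14065633 \left(244051 + 487 \sqrt{2}\right)}{672} = -205816 - \left(- \frac{3432731799283}{672} - \frac{6849963271 \sqrt{2}}{672}\right) = -205816 + \left(\frac{3432731799283}{672} + \frac{6849963271 \sqrt{2}}{672}\right) = \frac{3432593490931}{672} + \frac{6849963271 \sqrt{2}}{672}$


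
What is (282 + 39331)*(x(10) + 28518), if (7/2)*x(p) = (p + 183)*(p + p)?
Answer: 1173371014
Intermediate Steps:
x(p) = 4*p*(183 + p)/7 (x(p) = 2*((p + 183)*(p + p))/7 = 2*((183 + p)*(2*p))/7 = 2*(2*p*(183 + p))/7 = 4*p*(183 + p)/7)
(282 + 39331)*(x(10) + 28518) = (282 + 39331)*((4/7)*10*(183 + 10) + 28518) = 39613*((4/7)*10*193 + 28518) = 39613*(7720/7 + 28518) = 39613*(207346/7) = 1173371014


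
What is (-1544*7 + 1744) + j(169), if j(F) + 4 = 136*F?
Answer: 13916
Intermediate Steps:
j(F) = -4 + 136*F
(-1544*7 + 1744) + j(169) = (-1544*7 + 1744) + (-4 + 136*169) = (-10808 + 1744) + (-4 + 22984) = -9064 + 22980 = 13916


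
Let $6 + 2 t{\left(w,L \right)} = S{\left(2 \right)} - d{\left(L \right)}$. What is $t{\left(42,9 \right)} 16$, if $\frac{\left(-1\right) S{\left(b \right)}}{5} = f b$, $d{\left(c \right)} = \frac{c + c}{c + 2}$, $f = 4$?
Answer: $- \frac{4192}{11} \approx -381.09$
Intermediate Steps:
$d{\left(c \right)} = \frac{2 c}{2 + c}$
$S{\left(b \right)} = - 20 b$ ($S{\left(b \right)} = - 5 \cdot 4 b = - 20 b$)
$t{\left(w,L \right)} = -23 - \frac{L}{2 + L}$ ($t{\left(w,L \right)} = -3 + \frac{\left(-20\right) 2 - \frac{2 L}{2 + L}}{2} = -3 + \frac{-40 - \frac{2 L}{2 + L}}{2} = -3 - \left(20 + \frac{L}{2 + L}\right) = -23 - \frac{L}{2 + L}$)
$t{\left(42,9 \right)} 16 = \frac{2 \left(-23 - 108\right)}{2 + 9} \cdot 16 = \frac{2 \left(-23 - 108\right)}{11} \cdot 16 = 2 \cdot \frac{1}{11} \left(-131\right) 16 = \left(- \frac{262}{11}\right) 16 = - \frac{4192}{11}$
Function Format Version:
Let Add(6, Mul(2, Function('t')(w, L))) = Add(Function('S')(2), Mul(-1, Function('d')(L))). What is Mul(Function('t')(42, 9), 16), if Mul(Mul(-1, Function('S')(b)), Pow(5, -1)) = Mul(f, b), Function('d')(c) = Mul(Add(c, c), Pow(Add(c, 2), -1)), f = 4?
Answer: Rational(-4192, 11) ≈ -381.09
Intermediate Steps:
Function('d')(c) = Mul(2, c, Pow(Add(2, c), -1)) (Function('d')(c) = Mul(Mul(2, c), Pow(Add(2, c), -1)) = Mul(2, c, Pow(Add(2, c), -1)))
Function('S')(b) = Mul(-20, b) (Function('S')(b) = Mul(-5, Mul(4, b)) = Mul(-20, b))
Function('t')(w, L) = Add(-23, Mul(-1, L, Pow(Add(2, L), -1))) (Function('t')(w, L) = Add(-3, Mul(Rational(1, 2), Add(Mul(-20, 2), Mul(-1, Mul(2, L, Pow(Add(2, L), -1)))))) = Add(-3, Mul(Rational(1, 2), Add(-40, Mul(-2, L, Pow(Add(2, L), -1))))) = Add(-3, Add(-20, Mul(-1, L, Pow(Add(2, L), -1)))) = Add(-23, Mul(-1, L, Pow(Add(2, L), -1))))
Mul(Function('t')(42, 9), 16) = Mul(Mul(2, Pow(Add(2, 9), -1), Add(-23, Mul(-12, 9))), 16) = Mul(Mul(2, Pow(11, -1), Add(-23, -108)), 16) = Mul(Mul(2, Rational(1, 11), -131), 16) = Mul(Rational(-262, 11), 16) = Rational(-4192, 11)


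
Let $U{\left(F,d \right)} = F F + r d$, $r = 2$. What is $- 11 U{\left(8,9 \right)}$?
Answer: $-902$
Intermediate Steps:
$U{\left(F,d \right)} = F^{2} + 2 d$ ($U{\left(F,d \right)} = F F + 2 d = F^{2} + 2 d$)
$- 11 U{\left(8,9 \right)} = - 11 \left(8^{2} + 2 \cdot 9\right) = - 11 \left(64 + 18\right) = \left(-11\right) 82 = -902$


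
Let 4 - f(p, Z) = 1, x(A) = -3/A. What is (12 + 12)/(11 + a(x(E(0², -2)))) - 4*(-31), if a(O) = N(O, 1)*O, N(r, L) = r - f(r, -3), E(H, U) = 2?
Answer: 8900/71 ≈ 125.35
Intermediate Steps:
f(p, Z) = 3 (f(p, Z) = 4 - 1*1 = 4 - 1 = 3)
N(r, L) = -3 + r (N(r, L) = r - 1*3 = r - 3 = -3 + r)
a(O) = O*(-3 + O) (a(O) = (-3 + O)*O = O*(-3 + O))
(12 + 12)/(11 + a(x(E(0², -2)))) - 4*(-31) = (12 + 12)/(11 + (-3/2)*(-3 - 3/2)) - 4*(-31) = 24/(11 + (-3*½)*(-3 - 3*½)) + 124 = 24/(11 - 3*(-3 - 3/2)/2) + 124 = 24/(11 - 3/2*(-9/2)) + 124 = 24/(11 + 27/4) + 124 = 24/(71/4) + 124 = 24*(4/71) + 124 = 96/71 + 124 = 8900/71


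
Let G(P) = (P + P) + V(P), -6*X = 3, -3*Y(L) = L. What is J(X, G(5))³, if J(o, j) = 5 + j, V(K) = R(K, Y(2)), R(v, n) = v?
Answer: 8000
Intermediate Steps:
Y(L) = -L/3
V(K) = K
X = -½ (X = -⅙*3 = -½ ≈ -0.50000)
G(P) = 3*P (G(P) = (P + P) + P = 2*P + P = 3*P)
J(X, G(5))³ = (5 + 3*5)³ = (5 + 15)³ = 20³ = 8000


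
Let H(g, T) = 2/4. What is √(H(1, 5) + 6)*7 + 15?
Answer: 15 + 7*√26/2 ≈ 32.847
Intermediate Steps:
H(g, T) = ½ (H(g, T) = 2*(¼) = ½)
√(H(1, 5) + 6)*7 + 15 = √(½ + 6)*7 + 15 = √(13/2)*7 + 15 = (√26/2)*7 + 15 = 7*√26/2 + 15 = 15 + 7*√26/2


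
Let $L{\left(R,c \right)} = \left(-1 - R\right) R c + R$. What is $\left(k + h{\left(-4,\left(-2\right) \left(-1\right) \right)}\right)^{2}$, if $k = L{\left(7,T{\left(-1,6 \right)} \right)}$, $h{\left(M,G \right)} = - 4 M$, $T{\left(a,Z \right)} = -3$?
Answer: $36481$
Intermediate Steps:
$L{\left(R,c \right)} = R + R c \left(-1 - R\right)$ ($L{\left(R,c \right)} = R \left(-1 - R\right) c + R = R c \left(-1 - R\right) + R = R + R c \left(-1 - R\right)$)
$k = 175$ ($k = 7 \left(1 - -3 - 7 \left(-3\right)\right) = 7 \left(1 + 3 + 21\right) = 7 \cdot 25 = 175$)
$\left(k + h{\left(-4,\left(-2\right) \left(-1\right) \right)}\right)^{2} = \left(175 - -16\right)^{2} = \left(175 + 16\right)^{2} = 191^{2} = 36481$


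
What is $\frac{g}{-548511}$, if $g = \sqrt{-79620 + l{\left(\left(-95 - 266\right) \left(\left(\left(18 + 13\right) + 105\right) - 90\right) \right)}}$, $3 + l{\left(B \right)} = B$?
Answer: $- \frac{i \sqrt{96229}}{548511} \approx - 0.00056555 i$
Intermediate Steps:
$l{\left(B \right)} = -3 + B$
$g = i \sqrt{96229}$ ($g = \sqrt{-79620 + \left(-3 + \left(-95 - 266\right) \left(\left(\left(18 + 13\right) + 105\right) - 90\right)\right)} = \sqrt{-79620 - \left(3 + 361 \left(\left(31 + 105\right) - 90\right)\right)} = \sqrt{-79620 - \left(3 + 361 \left(136 - 90\right)\right)} = \sqrt{-79620 - 16609} = \sqrt{-96229} = i \sqrt{96229} \approx 310.21 i$)
$\frac{g}{-548511} = \frac{i \sqrt{96229}}{-548511} = i \sqrt{96229} \left(- \frac{1}{548511}\right) = - \frac{i \sqrt{96229}}{548511}$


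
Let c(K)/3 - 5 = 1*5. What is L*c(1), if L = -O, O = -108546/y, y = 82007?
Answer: 3256380/82007 ≈ 39.709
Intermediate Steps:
O = -108546/82007 ≈ -1.3236
c(K) = 30 (c(K) = 15 + 3*(1*5) = 15 + 3*5 = 15 + 15 = 30)
L = 108546/82007 (L = -1*(-108546/82007) = 108546/82007 ≈ 1.3236)
L*c(1) = (108546/82007)*30 = 3256380/82007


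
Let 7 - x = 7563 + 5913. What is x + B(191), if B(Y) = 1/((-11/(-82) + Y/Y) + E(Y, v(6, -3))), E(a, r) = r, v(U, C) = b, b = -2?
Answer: -956381/71 ≈ -13470.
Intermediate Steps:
x = -13469 (x = 7 - (7563 + 5913) = 7 - 1*13476 = 7 - 13476 = -13469)
v(U, C) = -2
B(Y) = -82/71 (B(Y) = 1/((-11/(-82) + Y/Y) - 2) = 1/((-11*(-1/82) + 1) - 2) = 1/((11/82 + 1) - 2) = 1/(93/82 - 2) = 1/(-71/82) = -82/71)
x + B(191) = -13469 - 82/71 = -956381/71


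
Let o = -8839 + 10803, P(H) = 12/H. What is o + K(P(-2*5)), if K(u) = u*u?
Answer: 49136/25 ≈ 1965.4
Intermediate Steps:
K(u) = u**2
o = 1964
o + K(P(-2*5)) = 1964 + (12/((-2*5)))**2 = 1964 + (12/(-10))**2 = 1964 + (12*(-1/10))**2 = 1964 + (-6/5)**2 = 1964 + 36/25 = 49136/25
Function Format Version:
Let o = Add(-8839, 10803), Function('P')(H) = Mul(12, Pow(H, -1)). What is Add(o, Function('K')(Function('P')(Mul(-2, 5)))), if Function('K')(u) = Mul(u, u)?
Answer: Rational(49136, 25) ≈ 1965.4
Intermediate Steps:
Function('K')(u) = Pow(u, 2)
o = 1964
Add(o, Function('K')(Function('P')(Mul(-2, 5)))) = Add(1964, Pow(Mul(12, Pow(Mul(-2, 5), -1)), 2)) = Add(1964, Pow(Mul(12, Pow(-10, -1)), 2)) = Add(1964, Pow(Mul(12, Rational(-1, 10)), 2)) = Add(1964, Pow(Rational(-6, 5), 2)) = Add(1964, Rational(36, 25)) = Rational(49136, 25)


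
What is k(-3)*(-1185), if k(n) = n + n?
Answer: 7110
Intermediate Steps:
k(n) = 2*n
k(-3)*(-1185) = (2*(-3))*(-1185) = -6*(-1185) = 7110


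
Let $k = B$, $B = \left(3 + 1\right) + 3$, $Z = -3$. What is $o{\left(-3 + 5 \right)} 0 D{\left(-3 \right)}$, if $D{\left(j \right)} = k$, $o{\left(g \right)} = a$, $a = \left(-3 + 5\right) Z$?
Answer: $0$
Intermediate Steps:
$B = 7$ ($B = 4 + 3 = 7$)
$a = -6$ ($a = \left(-3 + 5\right) \left(-3\right) = 2 \left(-3\right) = -6$)
$o{\left(g \right)} = -6$
$k = 7$
$D{\left(j \right)} = 7$
$o{\left(-3 + 5 \right)} 0 D{\left(-3 \right)} = \left(-6\right) 0 \cdot 7 = 0 \cdot 7 = 0$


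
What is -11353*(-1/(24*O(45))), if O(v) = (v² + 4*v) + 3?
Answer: 11353/52992 ≈ 0.21424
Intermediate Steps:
O(v) = 3 + v² + 4*v
-11353*(-1/(24*O(45))) = -11353*(-1/(24*(3 + 45² + 4*45))) = -11353*(-1/(24*(3 + 2025 + 180))) = -11353/((-24*2208)) = -11353/(-52992) = -11353*(-1/52992) = 11353/52992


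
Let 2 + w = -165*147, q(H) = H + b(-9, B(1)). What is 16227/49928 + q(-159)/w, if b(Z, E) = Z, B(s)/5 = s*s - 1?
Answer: 402006243/1211103496 ≈ 0.33193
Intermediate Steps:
B(s) = -5 + 5*s² (B(s) = 5*(s*s - 1) = 5*(s² - 1) = 5*(-1 + s²) = -5 + 5*s²)
q(H) = -9 + H (q(H) = H - 9 = -9 + H)
w = -24257 (w = -2 - 165*147 = -2 - 24255 = -24257)
16227/49928 + q(-159)/w = 16227/49928 + (-9 - 159)/(-24257) = 16227*(1/49928) - 168*(-1/24257) = 16227/49928 + 168/24257 = 402006243/1211103496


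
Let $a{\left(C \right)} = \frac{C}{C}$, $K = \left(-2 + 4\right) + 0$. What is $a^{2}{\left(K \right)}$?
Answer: $1$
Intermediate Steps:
$K = 2$ ($K = 2 + 0 = 2$)
$a{\left(C \right)} = 1$
$a^{2}{\left(K \right)} = 1^{2} = 1$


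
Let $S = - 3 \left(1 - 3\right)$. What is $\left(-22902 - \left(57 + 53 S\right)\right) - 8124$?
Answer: $-31401$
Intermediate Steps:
$S = 6$ ($S = \left(-3\right) \left(-2\right) = 6$)
$\left(-22902 - \left(57 + 53 S\right)\right) - 8124 = \left(-22902 - 375\right) - 8124 = -23277 - 8124 = -31401$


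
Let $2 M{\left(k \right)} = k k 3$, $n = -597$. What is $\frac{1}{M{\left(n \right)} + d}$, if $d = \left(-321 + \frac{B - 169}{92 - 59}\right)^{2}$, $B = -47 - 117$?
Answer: $\frac{242}{155904795} \approx 1.5522 \cdot 10^{-6}$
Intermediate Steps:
$B = -164$
$M{\left(k \right)} = \frac{3 k^{2}}{2}$ ($M{\left(k \right)} = \frac{k k 3}{2} = \frac{k^{2} \cdot 3}{2} = \frac{3 k^{2}}{2}$)
$d = \frac{13264164}{121}$ ($d = \left(-321 + \frac{-164 - 169}{92 - 59}\right)^{2} = \left(-321 - \frac{333}{33}\right)^{2} = \left(-321 - \frac{111}{11}\right)^{2} = \left(- \frac{3642}{11}\right)^{2} = \frac{13264164}{121} \approx 1.0962 \cdot 10^{5}$)
$\frac{1}{M{\left(n \right)} + d} = \frac{1}{\frac{3 \left(-597\right)^{2}}{2} + \frac{13264164}{121}} = \frac{1}{\frac{3}{2} \cdot 356409 + \frac{13264164}{121}} = \frac{1}{\frac{1069227}{2} + \frac{13264164}{121}} = \frac{1}{\frac{155904795}{242}} = \frac{242}{155904795}$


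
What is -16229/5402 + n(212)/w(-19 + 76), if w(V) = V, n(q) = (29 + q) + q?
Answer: 507351/102638 ≈ 4.9431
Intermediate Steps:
n(q) = 29 + 2*q
-16229/5402 + n(212)/w(-19 + 76) = -16229/5402 + (29 + 2*212)/(-19 + 76) = -16229*1/5402 + (29 + 424)/57 = -16229/5402 + 453*(1/57) = -16229/5402 + 151/19 = 507351/102638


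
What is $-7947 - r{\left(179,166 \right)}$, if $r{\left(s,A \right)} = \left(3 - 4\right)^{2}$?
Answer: $-7948$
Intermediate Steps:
$r{\left(s,A \right)} = 1$ ($r{\left(s,A \right)} = \left(-1\right)^{2} = 1$)
$-7947 - r{\left(179,166 \right)} = -7947 - 1 = -7948$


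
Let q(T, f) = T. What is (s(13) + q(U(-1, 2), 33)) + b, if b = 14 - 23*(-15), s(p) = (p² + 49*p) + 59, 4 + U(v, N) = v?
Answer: 1219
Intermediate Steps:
U(v, N) = -4 + v
s(p) = 59 + p² + 49*p
b = 359 (b = 14 + 345 = 359)
(s(13) + q(U(-1, 2), 33)) + b = ((59 + 13² + 49*13) + (-4 - 1)) + 359 = ((59 + 169 + 637) - 5) + 359 = (865 - 5) + 359 = 860 + 359 = 1219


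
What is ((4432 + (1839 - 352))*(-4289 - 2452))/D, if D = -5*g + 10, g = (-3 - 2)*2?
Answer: -13299993/20 ≈ -6.6500e+5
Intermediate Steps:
g = -10 (g = -5*2 = -10)
D = 60 (D = -5*(-10) + 10 = 50 + 10 = 60)
((4432 + (1839 - 352))*(-4289 - 2452))/D = ((4432 + (1839 - 352))*(-4289 - 2452))/60 = ((4432 + 1487)*(-6741))*(1/60) = (5919*(-6741))*(1/60) = -39899979*1/60 = -13299993/20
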